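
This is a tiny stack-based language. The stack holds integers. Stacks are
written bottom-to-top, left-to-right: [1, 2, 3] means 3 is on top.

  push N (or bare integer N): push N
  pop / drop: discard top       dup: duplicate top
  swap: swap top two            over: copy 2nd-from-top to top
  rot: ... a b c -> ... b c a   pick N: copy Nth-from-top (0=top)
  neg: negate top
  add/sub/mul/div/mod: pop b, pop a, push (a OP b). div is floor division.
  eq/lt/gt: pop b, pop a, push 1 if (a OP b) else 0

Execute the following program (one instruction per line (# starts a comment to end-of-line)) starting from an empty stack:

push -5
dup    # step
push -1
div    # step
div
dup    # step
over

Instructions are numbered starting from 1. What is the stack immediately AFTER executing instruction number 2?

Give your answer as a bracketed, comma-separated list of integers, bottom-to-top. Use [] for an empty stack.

Answer: [-5, -5]

Derivation:
Step 1 ('push -5'): [-5]
Step 2 ('dup'): [-5, -5]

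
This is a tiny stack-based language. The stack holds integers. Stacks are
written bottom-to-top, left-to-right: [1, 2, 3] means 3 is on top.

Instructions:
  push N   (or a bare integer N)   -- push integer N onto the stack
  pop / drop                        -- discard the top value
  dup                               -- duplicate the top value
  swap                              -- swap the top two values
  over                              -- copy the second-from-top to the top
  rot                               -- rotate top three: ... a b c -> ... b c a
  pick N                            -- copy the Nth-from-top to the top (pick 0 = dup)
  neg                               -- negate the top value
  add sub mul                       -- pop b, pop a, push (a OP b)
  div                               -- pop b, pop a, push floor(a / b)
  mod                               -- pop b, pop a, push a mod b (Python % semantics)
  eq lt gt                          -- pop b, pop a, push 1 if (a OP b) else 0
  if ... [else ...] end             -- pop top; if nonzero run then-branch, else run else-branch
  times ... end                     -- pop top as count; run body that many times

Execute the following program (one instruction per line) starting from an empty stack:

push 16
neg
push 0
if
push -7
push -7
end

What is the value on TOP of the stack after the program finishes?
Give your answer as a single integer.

After 'push 16': [16]
After 'neg': [-16]
After 'push 0': [-16, 0]
After 'if': [-16]

Answer: -16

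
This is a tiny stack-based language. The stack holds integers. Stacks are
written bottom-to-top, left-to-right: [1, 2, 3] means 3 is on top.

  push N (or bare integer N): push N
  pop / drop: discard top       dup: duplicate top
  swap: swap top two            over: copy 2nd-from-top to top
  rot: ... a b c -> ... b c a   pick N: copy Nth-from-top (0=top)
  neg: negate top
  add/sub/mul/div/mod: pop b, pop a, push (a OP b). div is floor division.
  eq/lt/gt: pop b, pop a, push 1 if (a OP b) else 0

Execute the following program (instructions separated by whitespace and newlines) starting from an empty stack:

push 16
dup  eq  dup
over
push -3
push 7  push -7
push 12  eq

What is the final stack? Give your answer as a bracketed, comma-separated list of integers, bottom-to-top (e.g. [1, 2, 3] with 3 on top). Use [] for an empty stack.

After 'push 16': [16]
After 'dup': [16, 16]
After 'eq': [1]
After 'dup': [1, 1]
After 'over': [1, 1, 1]
After 'push -3': [1, 1, 1, -3]
After 'push 7': [1, 1, 1, -3, 7]
After 'push -7': [1, 1, 1, -3, 7, -7]
After 'push 12': [1, 1, 1, -3, 7, -7, 12]
After 'eq': [1, 1, 1, -3, 7, 0]

Answer: [1, 1, 1, -3, 7, 0]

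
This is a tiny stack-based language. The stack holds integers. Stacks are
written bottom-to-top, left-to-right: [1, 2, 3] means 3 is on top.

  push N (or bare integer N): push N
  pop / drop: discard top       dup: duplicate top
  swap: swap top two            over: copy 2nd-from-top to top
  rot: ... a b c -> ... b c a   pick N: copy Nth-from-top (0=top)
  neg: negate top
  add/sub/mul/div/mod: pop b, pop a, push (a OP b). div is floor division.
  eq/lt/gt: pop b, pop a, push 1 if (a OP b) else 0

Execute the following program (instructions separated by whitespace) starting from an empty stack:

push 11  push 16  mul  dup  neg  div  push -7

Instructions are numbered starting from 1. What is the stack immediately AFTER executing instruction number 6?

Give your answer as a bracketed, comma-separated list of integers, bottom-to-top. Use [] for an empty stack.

Answer: [-1]

Derivation:
Step 1 ('push 11'): [11]
Step 2 ('push 16'): [11, 16]
Step 3 ('mul'): [176]
Step 4 ('dup'): [176, 176]
Step 5 ('neg'): [176, -176]
Step 6 ('div'): [-1]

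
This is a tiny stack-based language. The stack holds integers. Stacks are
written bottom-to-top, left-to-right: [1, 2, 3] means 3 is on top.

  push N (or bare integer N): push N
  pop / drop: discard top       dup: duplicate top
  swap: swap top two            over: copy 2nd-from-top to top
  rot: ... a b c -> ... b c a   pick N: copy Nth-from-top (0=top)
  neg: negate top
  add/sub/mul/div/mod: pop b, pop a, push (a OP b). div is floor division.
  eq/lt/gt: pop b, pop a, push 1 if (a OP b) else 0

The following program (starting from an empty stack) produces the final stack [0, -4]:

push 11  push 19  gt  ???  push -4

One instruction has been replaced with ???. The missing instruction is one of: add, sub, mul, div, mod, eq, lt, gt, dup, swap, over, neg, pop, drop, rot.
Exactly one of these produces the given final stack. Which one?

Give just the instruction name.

Answer: neg

Derivation:
Stack before ???: [0]
Stack after ???:  [0]
The instruction that transforms [0] -> [0] is: neg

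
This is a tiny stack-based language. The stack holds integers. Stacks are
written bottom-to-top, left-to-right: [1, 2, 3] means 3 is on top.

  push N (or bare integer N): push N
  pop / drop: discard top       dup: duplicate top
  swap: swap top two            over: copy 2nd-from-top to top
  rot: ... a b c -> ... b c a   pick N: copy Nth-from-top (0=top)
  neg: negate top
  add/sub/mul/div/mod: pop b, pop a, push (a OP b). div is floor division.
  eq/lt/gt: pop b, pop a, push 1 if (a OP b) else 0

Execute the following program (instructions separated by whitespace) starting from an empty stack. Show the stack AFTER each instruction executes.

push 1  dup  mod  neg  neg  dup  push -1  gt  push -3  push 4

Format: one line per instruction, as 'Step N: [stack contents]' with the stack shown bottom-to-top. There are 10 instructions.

Step 1: [1]
Step 2: [1, 1]
Step 3: [0]
Step 4: [0]
Step 5: [0]
Step 6: [0, 0]
Step 7: [0, 0, -1]
Step 8: [0, 1]
Step 9: [0, 1, -3]
Step 10: [0, 1, -3, 4]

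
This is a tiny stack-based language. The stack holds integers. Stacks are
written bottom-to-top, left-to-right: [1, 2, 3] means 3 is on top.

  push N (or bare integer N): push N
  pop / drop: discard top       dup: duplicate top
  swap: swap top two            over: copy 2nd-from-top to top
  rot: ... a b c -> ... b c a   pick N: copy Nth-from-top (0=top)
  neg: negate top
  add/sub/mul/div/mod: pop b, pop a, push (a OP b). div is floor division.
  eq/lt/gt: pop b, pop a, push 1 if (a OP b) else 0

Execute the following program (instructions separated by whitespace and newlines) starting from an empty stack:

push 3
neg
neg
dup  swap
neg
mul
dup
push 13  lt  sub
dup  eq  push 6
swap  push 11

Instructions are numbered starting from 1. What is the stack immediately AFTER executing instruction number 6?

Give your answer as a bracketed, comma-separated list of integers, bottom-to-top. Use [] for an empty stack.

Step 1 ('push 3'): [3]
Step 2 ('neg'): [-3]
Step 3 ('neg'): [3]
Step 4 ('dup'): [3, 3]
Step 5 ('swap'): [3, 3]
Step 6 ('neg'): [3, -3]

Answer: [3, -3]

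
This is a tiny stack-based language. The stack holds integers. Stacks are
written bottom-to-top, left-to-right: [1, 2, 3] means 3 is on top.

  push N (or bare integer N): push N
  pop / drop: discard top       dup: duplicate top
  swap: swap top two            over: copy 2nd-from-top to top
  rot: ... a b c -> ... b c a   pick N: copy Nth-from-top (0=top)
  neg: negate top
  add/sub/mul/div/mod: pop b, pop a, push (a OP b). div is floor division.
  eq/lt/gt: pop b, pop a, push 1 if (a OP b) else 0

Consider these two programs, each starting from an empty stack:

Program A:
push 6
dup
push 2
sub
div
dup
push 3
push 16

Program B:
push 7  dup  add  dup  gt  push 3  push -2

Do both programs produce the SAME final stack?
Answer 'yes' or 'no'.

Program A trace:
  After 'push 6': [6]
  After 'dup': [6, 6]
  After 'push 2': [6, 6, 2]
  After 'sub': [6, 4]
  After 'div': [1]
  After 'dup': [1, 1]
  After 'push 3': [1, 1, 3]
  After 'push 16': [1, 1, 3, 16]
Program A final stack: [1, 1, 3, 16]

Program B trace:
  After 'push 7': [7]
  After 'dup': [7, 7]
  After 'add': [14]
  After 'dup': [14, 14]
  After 'gt': [0]
  After 'push 3': [0, 3]
  After 'push -2': [0, 3, -2]
Program B final stack: [0, 3, -2]
Same: no

Answer: no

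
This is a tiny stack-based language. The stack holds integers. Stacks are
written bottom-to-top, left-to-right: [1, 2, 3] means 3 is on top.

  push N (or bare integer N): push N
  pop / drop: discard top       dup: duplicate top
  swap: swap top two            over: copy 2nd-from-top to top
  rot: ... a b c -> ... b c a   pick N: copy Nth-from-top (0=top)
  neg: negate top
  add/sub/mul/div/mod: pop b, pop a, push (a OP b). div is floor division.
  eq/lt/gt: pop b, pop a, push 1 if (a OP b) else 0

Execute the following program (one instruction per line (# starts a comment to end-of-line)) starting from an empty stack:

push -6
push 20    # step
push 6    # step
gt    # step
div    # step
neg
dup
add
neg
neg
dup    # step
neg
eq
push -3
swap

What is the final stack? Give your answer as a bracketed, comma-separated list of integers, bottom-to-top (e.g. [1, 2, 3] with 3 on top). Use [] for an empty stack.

Answer: [-3, 0]

Derivation:
After 'push -6': [-6]
After 'push 20': [-6, 20]
After 'push 6': [-6, 20, 6]
After 'gt': [-6, 1]
After 'div': [-6]
After 'neg': [6]
After 'dup': [6, 6]
After 'add': [12]
After 'neg': [-12]
After 'neg': [12]
After 'dup': [12, 12]
After 'neg': [12, -12]
After 'eq': [0]
After 'push -3': [0, -3]
After 'swap': [-3, 0]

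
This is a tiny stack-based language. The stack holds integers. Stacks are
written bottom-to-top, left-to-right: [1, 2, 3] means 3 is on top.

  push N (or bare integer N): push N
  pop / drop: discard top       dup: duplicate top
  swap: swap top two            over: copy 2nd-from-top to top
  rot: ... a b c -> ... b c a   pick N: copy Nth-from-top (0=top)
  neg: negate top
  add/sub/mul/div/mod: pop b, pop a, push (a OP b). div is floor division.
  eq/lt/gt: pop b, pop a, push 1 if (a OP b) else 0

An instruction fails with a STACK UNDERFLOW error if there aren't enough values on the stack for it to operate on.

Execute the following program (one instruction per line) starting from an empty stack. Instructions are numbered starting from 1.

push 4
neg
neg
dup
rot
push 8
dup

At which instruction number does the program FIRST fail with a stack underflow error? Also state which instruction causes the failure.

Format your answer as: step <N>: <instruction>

Answer: step 5: rot

Derivation:
Step 1 ('push 4'): stack = [4], depth = 1
Step 2 ('neg'): stack = [-4], depth = 1
Step 3 ('neg'): stack = [4], depth = 1
Step 4 ('dup'): stack = [4, 4], depth = 2
Step 5 ('rot'): needs 3 value(s) but depth is 2 — STACK UNDERFLOW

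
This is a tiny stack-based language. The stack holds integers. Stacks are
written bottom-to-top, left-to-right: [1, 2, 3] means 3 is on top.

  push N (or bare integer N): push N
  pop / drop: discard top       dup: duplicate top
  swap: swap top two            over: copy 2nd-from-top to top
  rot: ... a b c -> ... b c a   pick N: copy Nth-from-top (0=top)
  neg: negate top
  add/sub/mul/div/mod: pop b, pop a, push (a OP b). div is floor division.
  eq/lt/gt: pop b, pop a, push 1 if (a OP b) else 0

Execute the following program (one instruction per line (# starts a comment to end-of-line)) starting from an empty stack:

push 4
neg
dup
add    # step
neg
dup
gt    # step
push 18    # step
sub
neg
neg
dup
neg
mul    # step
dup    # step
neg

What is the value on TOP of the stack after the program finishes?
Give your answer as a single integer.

Answer: 324

Derivation:
After 'push 4': [4]
After 'neg': [-4]
After 'dup': [-4, -4]
After 'add': [-8]
After 'neg': [8]
After 'dup': [8, 8]
After 'gt': [0]
After 'push 18': [0, 18]
After 'sub': [-18]
After 'neg': [18]
After 'neg': [-18]
After 'dup': [-18, -18]
After 'neg': [-18, 18]
After 'mul': [-324]
After 'dup': [-324, -324]
After 'neg': [-324, 324]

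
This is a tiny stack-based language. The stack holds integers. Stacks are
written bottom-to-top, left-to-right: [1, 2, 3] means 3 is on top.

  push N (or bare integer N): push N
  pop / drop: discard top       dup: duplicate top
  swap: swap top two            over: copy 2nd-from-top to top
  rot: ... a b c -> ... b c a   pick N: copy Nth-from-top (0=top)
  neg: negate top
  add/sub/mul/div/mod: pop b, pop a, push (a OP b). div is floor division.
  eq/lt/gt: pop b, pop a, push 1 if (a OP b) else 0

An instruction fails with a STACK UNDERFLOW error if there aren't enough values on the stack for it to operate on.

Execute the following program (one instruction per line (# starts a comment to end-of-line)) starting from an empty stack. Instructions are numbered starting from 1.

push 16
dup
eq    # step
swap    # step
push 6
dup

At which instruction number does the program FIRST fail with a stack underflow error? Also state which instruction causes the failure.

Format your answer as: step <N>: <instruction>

Answer: step 4: swap

Derivation:
Step 1 ('push 16'): stack = [16], depth = 1
Step 2 ('dup'): stack = [16, 16], depth = 2
Step 3 ('eq'): stack = [1], depth = 1
Step 4 ('swap'): needs 2 value(s) but depth is 1 — STACK UNDERFLOW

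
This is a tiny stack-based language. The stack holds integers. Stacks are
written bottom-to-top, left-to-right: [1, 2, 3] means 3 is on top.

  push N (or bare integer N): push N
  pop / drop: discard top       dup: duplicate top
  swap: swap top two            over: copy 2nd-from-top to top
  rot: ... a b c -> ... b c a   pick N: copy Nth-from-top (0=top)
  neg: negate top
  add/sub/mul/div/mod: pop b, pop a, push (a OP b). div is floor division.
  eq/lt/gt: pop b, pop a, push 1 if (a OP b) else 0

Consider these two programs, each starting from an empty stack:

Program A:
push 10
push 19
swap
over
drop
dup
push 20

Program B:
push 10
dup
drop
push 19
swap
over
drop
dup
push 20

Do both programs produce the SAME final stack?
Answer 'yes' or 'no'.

Answer: yes

Derivation:
Program A trace:
  After 'push 10': [10]
  After 'push 19': [10, 19]
  After 'swap': [19, 10]
  After 'over': [19, 10, 19]
  After 'drop': [19, 10]
  After 'dup': [19, 10, 10]
  After 'push 20': [19, 10, 10, 20]
Program A final stack: [19, 10, 10, 20]

Program B trace:
  After 'push 10': [10]
  After 'dup': [10, 10]
  After 'drop': [10]
  After 'push 19': [10, 19]
  After 'swap': [19, 10]
  After 'over': [19, 10, 19]
  After 'drop': [19, 10]
  After 'dup': [19, 10, 10]
  After 'push 20': [19, 10, 10, 20]
Program B final stack: [19, 10, 10, 20]
Same: yes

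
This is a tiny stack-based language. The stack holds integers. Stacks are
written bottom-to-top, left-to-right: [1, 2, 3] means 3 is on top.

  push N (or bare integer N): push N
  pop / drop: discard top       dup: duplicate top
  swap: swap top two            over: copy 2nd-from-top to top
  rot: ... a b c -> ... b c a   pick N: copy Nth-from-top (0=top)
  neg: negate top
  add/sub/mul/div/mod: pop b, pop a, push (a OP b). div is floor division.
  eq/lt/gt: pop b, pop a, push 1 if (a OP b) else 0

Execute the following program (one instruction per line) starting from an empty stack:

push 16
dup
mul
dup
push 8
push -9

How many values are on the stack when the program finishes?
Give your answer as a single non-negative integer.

After 'push 16': stack = [16] (depth 1)
After 'dup': stack = [16, 16] (depth 2)
After 'mul': stack = [256] (depth 1)
After 'dup': stack = [256, 256] (depth 2)
After 'push 8': stack = [256, 256, 8] (depth 3)
After 'push -9': stack = [256, 256, 8, -9] (depth 4)

Answer: 4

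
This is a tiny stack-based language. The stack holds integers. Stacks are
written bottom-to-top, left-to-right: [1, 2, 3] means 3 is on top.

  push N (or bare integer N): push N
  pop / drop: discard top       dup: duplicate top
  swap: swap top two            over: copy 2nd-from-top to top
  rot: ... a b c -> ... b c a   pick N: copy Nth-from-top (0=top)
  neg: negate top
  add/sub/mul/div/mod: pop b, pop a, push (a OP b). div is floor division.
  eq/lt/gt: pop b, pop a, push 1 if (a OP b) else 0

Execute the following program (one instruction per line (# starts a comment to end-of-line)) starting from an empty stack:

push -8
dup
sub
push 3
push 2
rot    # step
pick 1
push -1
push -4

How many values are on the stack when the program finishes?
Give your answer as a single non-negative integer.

Answer: 6

Derivation:
After 'push -8': stack = [-8] (depth 1)
After 'dup': stack = [-8, -8] (depth 2)
After 'sub': stack = [0] (depth 1)
After 'push 3': stack = [0, 3] (depth 2)
After 'push 2': stack = [0, 3, 2] (depth 3)
After 'rot': stack = [3, 2, 0] (depth 3)
After 'pick 1': stack = [3, 2, 0, 2] (depth 4)
After 'push -1': stack = [3, 2, 0, 2, -1] (depth 5)
After 'push -4': stack = [3, 2, 0, 2, -1, -4] (depth 6)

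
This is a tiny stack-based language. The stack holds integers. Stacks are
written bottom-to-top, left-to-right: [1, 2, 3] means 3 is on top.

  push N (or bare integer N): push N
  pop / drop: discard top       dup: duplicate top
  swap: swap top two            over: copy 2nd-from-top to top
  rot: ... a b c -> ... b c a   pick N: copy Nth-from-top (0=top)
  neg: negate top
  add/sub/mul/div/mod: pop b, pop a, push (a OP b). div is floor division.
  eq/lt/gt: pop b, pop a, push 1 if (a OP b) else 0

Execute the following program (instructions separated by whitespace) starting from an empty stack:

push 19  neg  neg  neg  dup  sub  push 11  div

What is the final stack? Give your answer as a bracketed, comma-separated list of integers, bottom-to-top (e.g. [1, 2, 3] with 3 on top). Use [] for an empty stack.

After 'push 19': [19]
After 'neg': [-19]
After 'neg': [19]
After 'neg': [-19]
After 'dup': [-19, -19]
After 'sub': [0]
After 'push 11': [0, 11]
After 'div': [0]

Answer: [0]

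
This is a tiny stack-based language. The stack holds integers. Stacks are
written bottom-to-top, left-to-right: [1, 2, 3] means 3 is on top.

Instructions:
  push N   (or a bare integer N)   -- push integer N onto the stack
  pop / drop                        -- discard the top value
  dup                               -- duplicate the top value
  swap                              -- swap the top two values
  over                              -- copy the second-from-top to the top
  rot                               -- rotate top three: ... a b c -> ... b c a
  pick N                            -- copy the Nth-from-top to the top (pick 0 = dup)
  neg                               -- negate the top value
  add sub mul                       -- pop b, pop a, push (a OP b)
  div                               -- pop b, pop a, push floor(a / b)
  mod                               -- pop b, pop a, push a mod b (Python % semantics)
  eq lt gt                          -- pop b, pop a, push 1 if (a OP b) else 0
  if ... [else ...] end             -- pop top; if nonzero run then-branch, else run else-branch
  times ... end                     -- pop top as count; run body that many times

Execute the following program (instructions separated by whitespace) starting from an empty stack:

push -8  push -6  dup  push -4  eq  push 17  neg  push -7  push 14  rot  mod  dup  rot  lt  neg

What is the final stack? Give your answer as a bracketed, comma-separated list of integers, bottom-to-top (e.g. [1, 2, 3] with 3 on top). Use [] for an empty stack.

After 'push -8': [-8]
After 'push -6': [-8, -6]
After 'dup': [-8, -6, -6]
After 'push -4': [-8, -6, -6, -4]
After 'eq': [-8, -6, 0]
After 'push 17': [-8, -6, 0, 17]
After 'neg': [-8, -6, 0, -17]
After 'push -7': [-8, -6, 0, -17, -7]
After 'push 14': [-8, -6, 0, -17, -7, 14]
After 'rot': [-8, -6, 0, -7, 14, -17]
After 'mod': [-8, -6, 0, -7, -3]
After 'dup': [-8, -6, 0, -7, -3, -3]
After 'rot': [-8, -6, 0, -3, -3, -7]
After 'lt': [-8, -6, 0, -3, 0]
After 'neg': [-8, -6, 0, -3, 0]

Answer: [-8, -6, 0, -3, 0]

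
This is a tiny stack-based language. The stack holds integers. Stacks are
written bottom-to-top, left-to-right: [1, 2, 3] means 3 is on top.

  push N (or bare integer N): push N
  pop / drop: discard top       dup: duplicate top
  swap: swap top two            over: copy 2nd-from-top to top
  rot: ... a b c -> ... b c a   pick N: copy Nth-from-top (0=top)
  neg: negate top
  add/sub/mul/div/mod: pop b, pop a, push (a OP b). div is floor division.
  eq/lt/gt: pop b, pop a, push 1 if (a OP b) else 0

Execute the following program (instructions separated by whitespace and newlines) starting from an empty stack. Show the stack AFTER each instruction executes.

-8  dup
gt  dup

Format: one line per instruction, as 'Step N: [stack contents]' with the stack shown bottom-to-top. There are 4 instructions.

Step 1: [-8]
Step 2: [-8, -8]
Step 3: [0]
Step 4: [0, 0]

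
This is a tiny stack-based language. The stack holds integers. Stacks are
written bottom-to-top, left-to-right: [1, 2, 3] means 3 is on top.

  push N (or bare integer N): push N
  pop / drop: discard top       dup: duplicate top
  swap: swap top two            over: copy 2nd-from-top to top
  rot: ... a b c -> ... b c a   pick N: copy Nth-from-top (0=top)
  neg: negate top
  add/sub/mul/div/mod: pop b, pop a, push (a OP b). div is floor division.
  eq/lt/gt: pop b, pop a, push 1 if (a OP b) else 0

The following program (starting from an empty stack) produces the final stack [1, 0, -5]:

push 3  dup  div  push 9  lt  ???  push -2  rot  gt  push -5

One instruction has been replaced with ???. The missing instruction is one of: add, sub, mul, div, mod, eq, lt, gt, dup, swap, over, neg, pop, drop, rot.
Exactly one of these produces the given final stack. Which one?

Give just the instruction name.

Answer: dup

Derivation:
Stack before ???: [1]
Stack after ???:  [1, 1]
The instruction that transforms [1] -> [1, 1] is: dup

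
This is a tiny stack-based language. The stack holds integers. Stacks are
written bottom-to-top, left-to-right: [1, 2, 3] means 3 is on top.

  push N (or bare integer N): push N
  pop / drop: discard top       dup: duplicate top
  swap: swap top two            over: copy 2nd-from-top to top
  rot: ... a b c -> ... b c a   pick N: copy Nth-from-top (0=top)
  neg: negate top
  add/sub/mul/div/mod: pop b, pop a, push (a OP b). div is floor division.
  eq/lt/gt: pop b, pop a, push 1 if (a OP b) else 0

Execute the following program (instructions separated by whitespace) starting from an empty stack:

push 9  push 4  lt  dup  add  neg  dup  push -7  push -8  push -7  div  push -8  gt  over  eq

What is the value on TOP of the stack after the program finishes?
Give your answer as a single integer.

After 'push 9': [9]
After 'push 4': [9, 4]
After 'lt': [0]
After 'dup': [0, 0]
After 'add': [0]
After 'neg': [0]
After 'dup': [0, 0]
After 'push -7': [0, 0, -7]
After 'push -8': [0, 0, -7, -8]
After 'push -7': [0, 0, -7, -8, -7]
After 'div': [0, 0, -7, 1]
After 'push -8': [0, 0, -7, 1, -8]
After 'gt': [0, 0, -7, 1]
After 'over': [0, 0, -7, 1, -7]
After 'eq': [0, 0, -7, 0]

Answer: 0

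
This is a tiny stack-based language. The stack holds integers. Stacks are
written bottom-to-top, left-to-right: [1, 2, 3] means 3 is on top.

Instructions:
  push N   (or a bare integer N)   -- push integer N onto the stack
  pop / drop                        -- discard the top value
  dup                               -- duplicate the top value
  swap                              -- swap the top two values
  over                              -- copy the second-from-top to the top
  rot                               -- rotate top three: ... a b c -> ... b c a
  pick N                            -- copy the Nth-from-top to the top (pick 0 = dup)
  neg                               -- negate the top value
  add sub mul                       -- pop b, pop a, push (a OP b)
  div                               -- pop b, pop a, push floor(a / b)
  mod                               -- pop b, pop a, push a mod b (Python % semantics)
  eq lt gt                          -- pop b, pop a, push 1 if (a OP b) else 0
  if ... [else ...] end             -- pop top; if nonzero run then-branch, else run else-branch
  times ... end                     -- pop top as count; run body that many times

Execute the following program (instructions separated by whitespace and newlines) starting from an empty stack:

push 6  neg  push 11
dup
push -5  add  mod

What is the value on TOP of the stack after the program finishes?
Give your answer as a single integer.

After 'push 6': [6]
After 'neg': [-6]
After 'push 11': [-6, 11]
After 'dup': [-6, 11, 11]
After 'push -5': [-6, 11, 11, -5]
After 'add': [-6, 11, 6]
After 'mod': [-6, 5]

Answer: 5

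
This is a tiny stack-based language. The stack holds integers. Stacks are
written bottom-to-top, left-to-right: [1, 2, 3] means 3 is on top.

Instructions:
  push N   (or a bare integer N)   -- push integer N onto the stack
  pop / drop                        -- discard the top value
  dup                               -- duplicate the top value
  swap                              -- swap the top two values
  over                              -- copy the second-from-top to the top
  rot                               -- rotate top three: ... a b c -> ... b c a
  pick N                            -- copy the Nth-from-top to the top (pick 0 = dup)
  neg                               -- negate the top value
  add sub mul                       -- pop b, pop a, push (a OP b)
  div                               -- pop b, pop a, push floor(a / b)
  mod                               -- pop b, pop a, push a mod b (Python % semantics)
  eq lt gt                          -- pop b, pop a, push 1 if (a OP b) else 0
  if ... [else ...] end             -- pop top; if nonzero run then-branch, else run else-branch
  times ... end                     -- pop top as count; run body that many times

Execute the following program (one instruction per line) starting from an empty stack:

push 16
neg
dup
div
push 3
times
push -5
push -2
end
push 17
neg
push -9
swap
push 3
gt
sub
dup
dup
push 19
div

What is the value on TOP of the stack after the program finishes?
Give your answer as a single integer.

After 'push 16': [16]
After 'neg': [-16]
After 'dup': [-16, -16]
After 'div': [1]
After 'push 3': [1, 3]
After 'times': [1]
After 'push -5': [1, -5]
After 'push -2': [1, -5, -2]
After 'push -5': [1, -5, -2, -5]
After 'push -2': [1, -5, -2, -5, -2]
  ...
After 'neg': [1, -5, -2, -5, -2, -5, -2, -17]
After 'push -9': [1, -5, -2, -5, -2, -5, -2, -17, -9]
After 'swap': [1, -5, -2, -5, -2, -5, -2, -9, -17]
After 'push 3': [1, -5, -2, -5, -2, -5, -2, -9, -17, 3]
After 'gt': [1, -5, -2, -5, -2, -5, -2, -9, 0]
After 'sub': [1, -5, -2, -5, -2, -5, -2, -9]
After 'dup': [1, -5, -2, -5, -2, -5, -2, -9, -9]
After 'dup': [1, -5, -2, -5, -2, -5, -2, -9, -9, -9]
After 'push 19': [1, -5, -2, -5, -2, -5, -2, -9, -9, -9, 19]
After 'div': [1, -5, -2, -5, -2, -5, -2, -9, -9, -1]

Answer: -1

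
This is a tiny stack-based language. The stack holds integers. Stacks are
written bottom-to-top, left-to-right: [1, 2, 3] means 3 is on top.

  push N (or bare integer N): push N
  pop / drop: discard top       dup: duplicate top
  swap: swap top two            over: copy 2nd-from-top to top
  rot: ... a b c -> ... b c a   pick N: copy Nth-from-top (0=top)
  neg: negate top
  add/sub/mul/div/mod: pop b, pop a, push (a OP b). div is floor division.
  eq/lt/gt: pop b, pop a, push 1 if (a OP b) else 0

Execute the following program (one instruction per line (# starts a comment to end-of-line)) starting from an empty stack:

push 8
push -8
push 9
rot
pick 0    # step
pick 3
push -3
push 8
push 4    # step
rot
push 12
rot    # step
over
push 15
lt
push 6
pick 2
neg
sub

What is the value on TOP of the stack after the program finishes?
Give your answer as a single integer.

After 'push 8': [8]
After 'push -8': [8, -8]
After 'push 9': [8, -8, 9]
After 'rot': [-8, 9, 8]
After 'pick 0': [-8, 9, 8, 8]
After 'pick 3': [-8, 9, 8, 8, -8]
After 'push -3': [-8, 9, 8, 8, -8, -3]
After 'push 8': [-8, 9, 8, 8, -8, -3, 8]
After 'push 4': [-8, 9, 8, 8, -8, -3, 8, 4]
After 'rot': [-8, 9, 8, 8, -8, 8, 4, -3]
After 'push 12': [-8, 9, 8, 8, -8, 8, 4, -3, 12]
After 'rot': [-8, 9, 8, 8, -8, 8, -3, 12, 4]
After 'over': [-8, 9, 8, 8, -8, 8, -3, 12, 4, 12]
After 'push 15': [-8, 9, 8, 8, -8, 8, -3, 12, 4, 12, 15]
After 'lt': [-8, 9, 8, 8, -8, 8, -3, 12, 4, 1]
After 'push 6': [-8, 9, 8, 8, -8, 8, -3, 12, 4, 1, 6]
After 'pick 2': [-8, 9, 8, 8, -8, 8, -3, 12, 4, 1, 6, 4]
After 'neg': [-8, 9, 8, 8, -8, 8, -3, 12, 4, 1, 6, -4]
After 'sub': [-8, 9, 8, 8, -8, 8, -3, 12, 4, 1, 10]

Answer: 10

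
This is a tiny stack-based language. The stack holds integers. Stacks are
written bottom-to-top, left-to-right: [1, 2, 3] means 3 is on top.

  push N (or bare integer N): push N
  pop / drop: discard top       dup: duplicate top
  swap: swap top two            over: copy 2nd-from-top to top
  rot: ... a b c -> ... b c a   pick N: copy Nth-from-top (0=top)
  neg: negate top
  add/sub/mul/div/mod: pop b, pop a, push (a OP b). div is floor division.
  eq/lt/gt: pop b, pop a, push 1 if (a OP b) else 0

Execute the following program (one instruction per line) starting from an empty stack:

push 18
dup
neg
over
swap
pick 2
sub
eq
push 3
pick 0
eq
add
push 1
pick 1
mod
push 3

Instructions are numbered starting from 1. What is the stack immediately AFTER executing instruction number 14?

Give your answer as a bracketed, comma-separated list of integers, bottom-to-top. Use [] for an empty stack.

Answer: [18, 1, 1, 1]

Derivation:
Step 1 ('push 18'): [18]
Step 2 ('dup'): [18, 18]
Step 3 ('neg'): [18, -18]
Step 4 ('over'): [18, -18, 18]
Step 5 ('swap'): [18, 18, -18]
Step 6 ('pick 2'): [18, 18, -18, 18]
Step 7 ('sub'): [18, 18, -36]
Step 8 ('eq'): [18, 0]
Step 9 ('push 3'): [18, 0, 3]
Step 10 ('pick 0'): [18, 0, 3, 3]
Step 11 ('eq'): [18, 0, 1]
Step 12 ('add'): [18, 1]
Step 13 ('push 1'): [18, 1, 1]
Step 14 ('pick 1'): [18, 1, 1, 1]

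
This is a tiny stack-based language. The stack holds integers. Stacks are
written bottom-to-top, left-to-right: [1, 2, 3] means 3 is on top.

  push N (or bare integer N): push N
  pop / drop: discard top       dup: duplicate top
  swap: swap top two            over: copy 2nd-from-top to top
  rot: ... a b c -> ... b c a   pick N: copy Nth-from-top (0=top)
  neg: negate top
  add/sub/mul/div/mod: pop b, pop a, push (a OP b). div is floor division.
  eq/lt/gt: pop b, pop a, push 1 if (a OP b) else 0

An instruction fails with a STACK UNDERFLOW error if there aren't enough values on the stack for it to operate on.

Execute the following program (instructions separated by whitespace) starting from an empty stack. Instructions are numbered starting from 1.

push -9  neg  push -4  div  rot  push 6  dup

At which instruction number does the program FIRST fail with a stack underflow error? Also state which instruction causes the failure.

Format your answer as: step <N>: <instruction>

Answer: step 5: rot

Derivation:
Step 1 ('push -9'): stack = [-9], depth = 1
Step 2 ('neg'): stack = [9], depth = 1
Step 3 ('push -4'): stack = [9, -4], depth = 2
Step 4 ('div'): stack = [-3], depth = 1
Step 5 ('rot'): needs 3 value(s) but depth is 1 — STACK UNDERFLOW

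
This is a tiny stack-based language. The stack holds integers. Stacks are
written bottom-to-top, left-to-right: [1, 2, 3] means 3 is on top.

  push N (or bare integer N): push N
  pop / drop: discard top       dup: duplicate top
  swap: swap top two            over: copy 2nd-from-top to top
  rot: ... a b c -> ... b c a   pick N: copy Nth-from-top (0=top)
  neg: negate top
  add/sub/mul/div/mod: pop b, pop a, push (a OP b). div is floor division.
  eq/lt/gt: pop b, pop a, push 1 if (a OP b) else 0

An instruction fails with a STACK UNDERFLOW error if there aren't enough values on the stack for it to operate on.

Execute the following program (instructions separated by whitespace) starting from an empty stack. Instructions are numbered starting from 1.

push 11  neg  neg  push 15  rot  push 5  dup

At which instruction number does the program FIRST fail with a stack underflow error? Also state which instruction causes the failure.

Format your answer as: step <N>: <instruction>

Step 1 ('push 11'): stack = [11], depth = 1
Step 2 ('neg'): stack = [-11], depth = 1
Step 3 ('neg'): stack = [11], depth = 1
Step 4 ('push 15'): stack = [11, 15], depth = 2
Step 5 ('rot'): needs 3 value(s) but depth is 2 — STACK UNDERFLOW

Answer: step 5: rot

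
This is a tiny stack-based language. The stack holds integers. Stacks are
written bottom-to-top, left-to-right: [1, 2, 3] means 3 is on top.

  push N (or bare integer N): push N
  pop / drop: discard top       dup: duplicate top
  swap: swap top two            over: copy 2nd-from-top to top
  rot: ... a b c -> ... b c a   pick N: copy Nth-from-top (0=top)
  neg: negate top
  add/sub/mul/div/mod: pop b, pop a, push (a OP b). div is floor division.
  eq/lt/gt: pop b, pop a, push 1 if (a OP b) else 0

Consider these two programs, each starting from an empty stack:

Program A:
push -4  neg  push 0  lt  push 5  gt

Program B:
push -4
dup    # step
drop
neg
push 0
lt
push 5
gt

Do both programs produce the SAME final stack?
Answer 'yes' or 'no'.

Program A trace:
  After 'push -4': [-4]
  After 'neg': [4]
  After 'push 0': [4, 0]
  After 'lt': [0]
  After 'push 5': [0, 5]
  After 'gt': [0]
Program A final stack: [0]

Program B trace:
  After 'push -4': [-4]
  After 'dup': [-4, -4]
  After 'drop': [-4]
  After 'neg': [4]
  After 'push 0': [4, 0]
  After 'lt': [0]
  After 'push 5': [0, 5]
  After 'gt': [0]
Program B final stack: [0]
Same: yes

Answer: yes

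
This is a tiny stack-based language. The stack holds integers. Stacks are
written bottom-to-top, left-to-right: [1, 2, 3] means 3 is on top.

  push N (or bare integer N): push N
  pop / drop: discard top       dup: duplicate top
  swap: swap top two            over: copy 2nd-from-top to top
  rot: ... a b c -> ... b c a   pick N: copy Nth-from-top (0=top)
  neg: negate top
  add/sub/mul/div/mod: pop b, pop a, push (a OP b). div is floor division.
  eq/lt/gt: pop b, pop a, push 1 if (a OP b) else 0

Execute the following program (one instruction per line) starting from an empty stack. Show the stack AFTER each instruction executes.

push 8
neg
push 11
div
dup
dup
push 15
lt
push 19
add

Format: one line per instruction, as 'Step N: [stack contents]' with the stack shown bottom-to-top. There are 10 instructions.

Step 1: [8]
Step 2: [-8]
Step 3: [-8, 11]
Step 4: [-1]
Step 5: [-1, -1]
Step 6: [-1, -1, -1]
Step 7: [-1, -1, -1, 15]
Step 8: [-1, -1, 1]
Step 9: [-1, -1, 1, 19]
Step 10: [-1, -1, 20]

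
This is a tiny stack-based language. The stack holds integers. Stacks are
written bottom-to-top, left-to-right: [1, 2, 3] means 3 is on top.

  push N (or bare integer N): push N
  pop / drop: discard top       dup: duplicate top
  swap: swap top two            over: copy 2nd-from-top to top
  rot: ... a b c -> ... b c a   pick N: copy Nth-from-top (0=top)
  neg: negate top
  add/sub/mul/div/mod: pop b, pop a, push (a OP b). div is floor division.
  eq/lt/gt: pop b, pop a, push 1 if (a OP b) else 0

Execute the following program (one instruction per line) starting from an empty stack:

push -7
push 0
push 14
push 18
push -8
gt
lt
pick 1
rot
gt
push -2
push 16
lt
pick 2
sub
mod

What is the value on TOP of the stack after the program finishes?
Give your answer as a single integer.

Answer: 0

Derivation:
After 'push -7': [-7]
After 'push 0': [-7, 0]
After 'push 14': [-7, 0, 14]
After 'push 18': [-7, 0, 14, 18]
After 'push -8': [-7, 0, 14, 18, -8]
After 'gt': [-7, 0, 14, 1]
After 'lt': [-7, 0, 0]
After 'pick 1': [-7, 0, 0, 0]
After 'rot': [-7, 0, 0, 0]
After 'gt': [-7, 0, 0]
After 'push -2': [-7, 0, 0, -2]
After 'push 16': [-7, 0, 0, -2, 16]
After 'lt': [-7, 0, 0, 1]
After 'pick 2': [-7, 0, 0, 1, 0]
After 'sub': [-7, 0, 0, 1]
After 'mod': [-7, 0, 0]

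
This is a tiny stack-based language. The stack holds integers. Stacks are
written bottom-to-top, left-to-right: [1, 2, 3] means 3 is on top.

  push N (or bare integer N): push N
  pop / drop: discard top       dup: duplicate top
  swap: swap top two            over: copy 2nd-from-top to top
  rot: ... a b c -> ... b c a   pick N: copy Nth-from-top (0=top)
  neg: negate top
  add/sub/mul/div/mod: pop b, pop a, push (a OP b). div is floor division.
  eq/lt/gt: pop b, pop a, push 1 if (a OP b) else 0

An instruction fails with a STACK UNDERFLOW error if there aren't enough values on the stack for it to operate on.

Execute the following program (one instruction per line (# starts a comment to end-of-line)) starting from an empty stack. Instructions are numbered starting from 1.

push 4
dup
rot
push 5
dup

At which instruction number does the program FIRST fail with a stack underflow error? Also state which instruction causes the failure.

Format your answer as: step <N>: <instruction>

Step 1 ('push 4'): stack = [4], depth = 1
Step 2 ('dup'): stack = [4, 4], depth = 2
Step 3 ('rot'): needs 3 value(s) but depth is 2 — STACK UNDERFLOW

Answer: step 3: rot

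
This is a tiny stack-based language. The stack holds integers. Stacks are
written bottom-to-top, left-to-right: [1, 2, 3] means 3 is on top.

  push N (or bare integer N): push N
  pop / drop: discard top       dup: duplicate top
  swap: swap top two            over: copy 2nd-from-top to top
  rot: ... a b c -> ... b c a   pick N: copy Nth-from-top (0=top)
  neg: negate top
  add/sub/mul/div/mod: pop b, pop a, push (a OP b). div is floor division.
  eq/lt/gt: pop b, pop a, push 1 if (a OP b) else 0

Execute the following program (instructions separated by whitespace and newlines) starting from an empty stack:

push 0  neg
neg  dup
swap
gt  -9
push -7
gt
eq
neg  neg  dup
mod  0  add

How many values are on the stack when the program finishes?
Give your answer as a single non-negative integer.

After 'push 0': stack = [0] (depth 1)
After 'neg': stack = [0] (depth 1)
After 'neg': stack = [0] (depth 1)
After 'dup': stack = [0, 0] (depth 2)
After 'swap': stack = [0, 0] (depth 2)
After 'gt': stack = [0] (depth 1)
After 'push -9': stack = [0, -9] (depth 2)
After 'push -7': stack = [0, -9, -7] (depth 3)
After 'gt': stack = [0, 0] (depth 2)
After 'eq': stack = [1] (depth 1)
After 'neg': stack = [-1] (depth 1)
After 'neg': stack = [1] (depth 1)
After 'dup': stack = [1, 1] (depth 2)
After 'mod': stack = [0] (depth 1)
After 'push 0': stack = [0, 0] (depth 2)
After 'add': stack = [0] (depth 1)

Answer: 1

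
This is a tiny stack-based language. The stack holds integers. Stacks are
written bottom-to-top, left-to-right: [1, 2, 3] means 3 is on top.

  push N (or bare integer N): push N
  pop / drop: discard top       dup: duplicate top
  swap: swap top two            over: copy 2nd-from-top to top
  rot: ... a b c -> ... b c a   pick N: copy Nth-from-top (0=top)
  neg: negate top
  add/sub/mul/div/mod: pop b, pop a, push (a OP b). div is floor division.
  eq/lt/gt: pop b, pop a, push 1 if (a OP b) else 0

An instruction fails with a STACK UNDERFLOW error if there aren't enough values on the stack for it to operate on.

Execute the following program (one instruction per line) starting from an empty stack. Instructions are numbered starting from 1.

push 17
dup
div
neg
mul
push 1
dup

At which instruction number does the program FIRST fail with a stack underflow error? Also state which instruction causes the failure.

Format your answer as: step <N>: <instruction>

Answer: step 5: mul

Derivation:
Step 1 ('push 17'): stack = [17], depth = 1
Step 2 ('dup'): stack = [17, 17], depth = 2
Step 3 ('div'): stack = [1], depth = 1
Step 4 ('neg'): stack = [-1], depth = 1
Step 5 ('mul'): needs 2 value(s) but depth is 1 — STACK UNDERFLOW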